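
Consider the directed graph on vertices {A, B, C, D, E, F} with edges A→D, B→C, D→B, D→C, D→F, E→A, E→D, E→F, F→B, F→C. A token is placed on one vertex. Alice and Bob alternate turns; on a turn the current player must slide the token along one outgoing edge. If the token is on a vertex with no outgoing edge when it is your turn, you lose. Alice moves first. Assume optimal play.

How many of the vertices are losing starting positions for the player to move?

Positions with no move are L. A position that does have a move is losing for the player to move precisely when every available move leads to a winning position for the opponent. Fill in the labels:
Every edge goes from a vertex to one that appears earlier in the order C, B, F, D, A, E, so processing vertices in that order labels each vertex after all of its successors.
C: no outgoing edge → L
B: reaches L-position C → W
F: reaches L-position C → W
D: reaches L-position C → W
A: only reaches D(W), which is W → L
E: reaches L-position A → W
The L vertices are A, C; that is 2 in all.

2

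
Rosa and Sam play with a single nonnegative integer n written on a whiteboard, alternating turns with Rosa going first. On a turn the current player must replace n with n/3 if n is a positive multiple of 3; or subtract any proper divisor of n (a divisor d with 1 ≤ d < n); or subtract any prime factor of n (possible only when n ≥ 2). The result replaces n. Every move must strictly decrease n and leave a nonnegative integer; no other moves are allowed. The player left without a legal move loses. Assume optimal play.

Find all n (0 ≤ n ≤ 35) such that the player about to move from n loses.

0, 1, 4, 9, 14, 20, 26, 32, 35

Positions with no move are L. A position that does have a move is losing for the player to move precisely when every available move leads to a winning position for the opponent. Fill in the labels:
n=0: no move → L
n=1: no move → L
n=2: →0(L), so W
n=3: →0(L), so W
n=4: →2(W), 3(W) — all W, so L
n=5: →0(L), so W
n=6: →4(L), so W
n=7: →0(L), so W
n=8: →4(L), so W
n=9: →3(W), 6(W), 8(W) — all W, so L
n=10: →9(L), so W
n=11: →0(L), so W
n=12: →4(L), so W
n=13: →0(L), so W
n=14: →7(W), 12(W), 13(W) — all W, so L
n=15: →14(L), so W
n=16: →14(L), so W
n=17: →0(L), so W
n=18: →9(L), so W
n=19: →0(L), so W
n=20: →10(W), 15(W), 16(W), 18(W), 19(W) — all W, so L
n=21: →14(L), so W
n=22: →20(L), so W
n=23: →0(L), so W
n=24: →20(L), so W
n=25: →20(L), so W
n=26: →13(W), 24(W), 25(W) — all W, so L
n=27: →9(L), so W
n=28: →14(L), so W
n=29: →0(L), so W
n=30: →20(L), so W
n=31: →0(L), so W
n=32: →16(W), 24(W), 28(W), 30(W), 31(W) — all W, so L
n=33: →32(L), so W
n=34: →32(L), so W
n=35: →28(W), 30(W), 34(W) — all W, so L
The losing starting values of n are exactly the entries labelled L in this table (9 of them).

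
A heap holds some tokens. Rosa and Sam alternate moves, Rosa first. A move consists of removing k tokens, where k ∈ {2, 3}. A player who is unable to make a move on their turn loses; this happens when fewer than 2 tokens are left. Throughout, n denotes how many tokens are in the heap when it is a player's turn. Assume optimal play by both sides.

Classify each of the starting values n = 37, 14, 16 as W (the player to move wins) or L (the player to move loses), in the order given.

37: W, 14: W, 16: L

Build the W/L table. Terminal = L. A non-terminal position is W if it has a move to some L; otherwise it is L.
n=0: no move → L
n=1: no move → L
n=2: W (go to 0, an L position)
n=3: W (go to 1, an L position)
n=4: W (go to 1, an L position)
n=5: L (options 3(W), 2(W) are all W)
n=6: L (options 4(W), 3(W) are all W)
n=7: W (go to 5, an L position)
n=8: W (go to 6, an L position)
n=9: W (go to 6, an L position)
n=10: L (options 8(W), 7(W) are all W)
n=11: L (options 9(W), 8(W) are all W)
n=12: W (go to 10, an L position)
n=13: W (go to 11, an L position)
n=14: W (go to 11, an L position)
n=15: L (options 13(W), 12(W) are all W)
n=16: L (options 14(W), 13(W) are all W)
n=17: W (go to 15, an L position)
n=18: W (go to 16, an L position)
n=19: W (go to 16, an L position)
n=20: L (options 18(W), 17(W) are all W)
n=21: L (options 19(W), 18(W) are all W)
n=22: W (go to 20, an L position)
n=23: W (go to 21, an L position)
n=24: W (go to 21, an L position)
n=25: L (options 23(W), 22(W) are all W)
n=26: L (options 24(W), 23(W) are all W)
n=27: W (go to 25, an L position)
n=28: W (go to 26, an L position)
n=29: W (go to 26, an L position)
n=30: L (options 28(W), 27(W) are all W)
n=31: L (options 29(W), 28(W) are all W)
n=32: W (go to 30, an L position)
n=33: W (go to 31, an L position)
n=34: W (go to 31, an L position)
n=35: L (options 33(W), 32(W) are all W)
n=36: L (options 34(W), 33(W) are all W)
n=37: W (go to 35, an L position)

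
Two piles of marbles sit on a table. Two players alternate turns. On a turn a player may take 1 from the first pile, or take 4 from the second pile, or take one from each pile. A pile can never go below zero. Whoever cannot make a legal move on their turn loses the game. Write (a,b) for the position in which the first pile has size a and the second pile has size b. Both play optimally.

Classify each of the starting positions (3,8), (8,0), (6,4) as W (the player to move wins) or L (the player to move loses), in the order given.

Use the standard recursion: the mover loses at a terminal position; elsewhere, the mover wins exactly when some move hands the opponent an L position.
No move ever increases a pile, so every position that can arise here has a ≤ 8 and b ≤ 8; it is enough to label the cells with 0 ≤ a ≤ 8 and 0 ≤ b ≤ 8.
Every move lowers a or b (never raises either), so fill the grid row by row in increasing a, and left to right within a row: each cell's successors are then already labelled.
      b=0  b=1  b=2  b=3  b=4  b=5  b=6  b=7  b=8
a=0:    L    L    L    L    W    W    W    W    L
a=1:    W    W    W    W    W    L    L    L    W
a=2:    L    L    L    L    W    W    W    W    W
a=3:    W    W    W    W    W    L    L    L    L
a=4:    L    L    L    L    W    W    W    W    W
a=5:    W    W    W    W    W    L    L    L    L
a=6:    L    L    L    L    W    W    W    W    W
a=7:    W    W    W    W    W    L    L    L    L
a=8:    L    L    L    L    W    W    W    W    W
Cells with no legal move (terminal, hence L): (0,0), (0,1), (0,2), (0,3).
The remaining L cells, each justified by listing all of its moves:
(0,8): only reaches (0,4)(W), which is W → L
(1,5): only reaches (0,5)(W), (1,1)(W), (0,4)(W), all W → L
(1,6): only reaches (0,6)(W), (1,2)(W), (0,5)(W), all W → L
(1,7): only reaches (0,7)(W), (1,3)(W), (0,6)(W), all W → L
(2,0): only reaches (1,0)(W), which is W → L
(2,1): only reaches (1,1)(W), (1,0)(W), all W → L
(2,2): only reaches (1,2)(W), (1,1)(W), all W → L
(2,3): only reaches (1,3)(W), (1,2)(W), all W → L
(3,5): only reaches (2,5)(W), (3,1)(W), (2,4)(W), all W → L
(3,6): only reaches (2,6)(W), (3,2)(W), (2,5)(W), all W → L
(3,7): only reaches (2,7)(W), (3,3)(W), (2,6)(W), all W → L
(3,8): only reaches (2,8)(W), (3,4)(W), (2,7)(W), all W → L
(4,0): only reaches (3,0)(W), which is W → L
(4,1): only reaches (3,1)(W), (3,0)(W), all W → L
(4,2): only reaches (3,2)(W), (3,1)(W), all W → L
(4,3): only reaches (3,3)(W), (3,2)(W), all W → L
(5,5): only reaches (4,5)(W), (5,1)(W), (4,4)(W), all W → L
(5,6): only reaches (4,6)(W), (5,2)(W), (4,5)(W), all W → L
(5,7): only reaches (4,7)(W), (5,3)(W), (4,6)(W), all W → L
(5,8): only reaches (4,8)(W), (5,4)(W), (4,7)(W), all W → L
(6,0): only reaches (5,0)(W), which is W → L
(6,1): only reaches (5,1)(W), (5,0)(W), all W → L
(6,2): only reaches (5,2)(W), (5,1)(W), all W → L
(6,3): only reaches (5,3)(W), (5,2)(W), all W → L
(7,5): only reaches (6,5)(W), (7,1)(W), (6,4)(W), all W → L
(7,6): only reaches (6,6)(W), (7,2)(W), (6,5)(W), all W → L
(7,7): only reaches (6,7)(W), (7,3)(W), (6,6)(W), all W → L
(7,8): only reaches (6,8)(W), (7,4)(W), (6,7)(W), all W → L
(8,0): only reaches (7,0)(W), which is W → L
(8,1): only reaches (7,1)(W), (7,0)(W), all W → L
(8,2): only reaches (7,2)(W), (7,1)(W), all W → L
(8,3): only reaches (7,3)(W), (7,2)(W), all W → L
Every other cell has at least one move into one of the L cells above, so it is W.
(3,8): one of the L cells justified above, so L
(8,0): one of the L cells justified above, so L
(6,4): the move to (6,0) reaches an L cell, so W

(3,8): L, (8,0): L, (6,4): W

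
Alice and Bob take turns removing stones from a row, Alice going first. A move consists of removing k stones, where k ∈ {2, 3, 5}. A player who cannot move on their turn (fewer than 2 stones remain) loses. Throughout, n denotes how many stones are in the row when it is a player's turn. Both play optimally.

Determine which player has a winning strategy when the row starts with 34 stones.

Work bottom-up. With no move the player to move loses. Otherwise the position is W if at least one move leads to an L position for the opponent, and L if every move leads to a W.
n=0: no move → L
n=1: no move → L
n=2: reaches L-position 0 → W
n=3: reaches L-position 1 → W
n=4: reaches L-position 1 → W
n=5: reaches L-position 0 → W
n=6: reaches L-position 1 → W
n=7: only reaches 5(W), 4(W), 2(W), all W → L
n=8: only reaches 6(W), 5(W), 3(W), all W → L
n=9: reaches L-position 7 → W
n=10: reaches L-position 8 → W
n=11: reaches L-position 8 → W
n=12: reaches L-position 7 → W
n=13: reaches L-position 8 → W
n=14: only reaches 12(W), 11(W), 9(W), all W → L
n=15: only reaches 13(W), 12(W), 10(W), all W → L
n=16: reaches L-position 14 → W
n=17: reaches L-position 15 → W
n=18: reaches L-position 15 → W
n=19: reaches L-position 14 → W
n=20: reaches L-position 15 → W
n=21: only reaches 19(W), 18(W), 16(W), all W → L
n=22: only reaches 20(W), 19(W), 17(W), all W → L
n=23: reaches L-position 21 → W
n=24: reaches L-position 22 → W
n=25: reaches L-position 22 → W
n=26: reaches L-position 21 → W
n=27: reaches L-position 22 → W
n=28: only reaches 26(W), 25(W), 23(W), all W → L
n=29: only reaches 27(W), 26(W), 24(W), all W → L
n=30: reaches L-position 28 → W
n=31: reaches L-position 29 → W
n=32: reaches L-position 29 → W
n=33: reaches L-position 28 → W
n=34: reaches L-position 29 → W
The starting position 34 is W: Alice should remove 5, leaving 29, handing over an L position.

Alice wins.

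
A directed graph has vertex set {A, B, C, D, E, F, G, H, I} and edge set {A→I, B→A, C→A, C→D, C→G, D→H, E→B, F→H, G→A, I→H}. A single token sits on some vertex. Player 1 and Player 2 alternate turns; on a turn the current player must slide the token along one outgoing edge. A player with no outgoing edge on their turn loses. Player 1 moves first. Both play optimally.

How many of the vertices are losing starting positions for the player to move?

3

Build the W/L table. Terminal = L. A non-terminal position is W if it has a move to some L; otherwise it is L.
Every edge goes from a vertex to one that appears earlier in the order H, F, I, A, B, E, G, D, C, so processing vertices in that order labels each vertex after all of its successors.
H: no outgoing edge → L
F: reaches L-position H → W
I: reaches L-position H → W
A: only reaches I(W), which is W → L
B: reaches L-position A → W
E: only reaches B(W), which is W → L
G: reaches L-position A → W
D: reaches L-position H → W
C: reaches L-position A → W
The L vertices are A, E, H; that is 3 in all.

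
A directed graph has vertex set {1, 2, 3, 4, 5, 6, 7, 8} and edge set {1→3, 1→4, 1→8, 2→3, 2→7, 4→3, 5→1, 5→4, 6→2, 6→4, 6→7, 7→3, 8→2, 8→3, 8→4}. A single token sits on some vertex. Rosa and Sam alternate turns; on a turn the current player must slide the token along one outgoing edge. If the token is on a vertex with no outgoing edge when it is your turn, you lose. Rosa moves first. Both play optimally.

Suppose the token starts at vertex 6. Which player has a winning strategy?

Sam wins.

Work bottom-up. With no move the player to move loses. Otherwise the position is W if at least one move leads to an L position for the opponent, and L if every move leads to a W.
Every edge goes from a vertex to one that appears earlier in the order 3, 7, 2, 4, 8, 1, 6, 5, so processing vertices in that order labels each vertex after all of its successors.
3: no outgoing edge → L
7: W (go to 3, an L position)
2: W (go to 3, an L position)
4: W (go to 3, an L position)
8: W (go to 3, an L position)
1: W (go to 3, an L position)
6: L (options 4(W), 2(W), 7(W) are all W)
5: L (options 1(W), 4(W) are all W)
Every move from 6 reaches a W position, so the mover loses.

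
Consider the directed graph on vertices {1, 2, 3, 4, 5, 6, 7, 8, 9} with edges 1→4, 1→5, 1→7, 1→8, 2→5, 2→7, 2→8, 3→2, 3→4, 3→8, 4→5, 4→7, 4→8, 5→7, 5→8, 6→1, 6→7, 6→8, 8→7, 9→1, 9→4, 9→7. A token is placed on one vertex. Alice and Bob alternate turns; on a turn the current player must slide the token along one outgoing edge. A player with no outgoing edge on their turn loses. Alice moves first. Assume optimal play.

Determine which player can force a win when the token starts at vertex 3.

Classify positions by backward induction: terminal positions (no move available) are L. From any other position, the mover wins iff some move reaches an L.
Every edge goes from a vertex to one that appears earlier in the order 7, 8, 5, 4, 2, 1, 6, 9, 3, so processing vertices in that order labels each vertex after all of its successors.
7: no outgoing edge → L
8: reaches L-position 7 → W
5: reaches L-position 7 → W
4: reaches L-position 7 → W
2: reaches L-position 7 → W
1: reaches L-position 7 → W
6: reaches L-position 7 → W
9: reaches L-position 7 → W
3: only reaches 2(W), 4(W), 8(W), all W → L
The starting position 3 is L: whatever Alice does, the opponent receives a W position.

Bob wins.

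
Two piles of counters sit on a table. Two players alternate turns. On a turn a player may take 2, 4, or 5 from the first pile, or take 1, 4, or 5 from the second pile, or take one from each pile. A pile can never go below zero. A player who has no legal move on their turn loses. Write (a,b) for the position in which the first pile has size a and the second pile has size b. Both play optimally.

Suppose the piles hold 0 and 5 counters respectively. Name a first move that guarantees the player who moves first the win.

Work bottom-up. With no move the player to move loses. Otherwise the position is W if at least one move leads to an L position for the opponent, and L if every move leads to a W.
No move ever increases a pile, so every position that can arise here has a ≤ 0 and b ≤ 5; it is enough to label the cells with 0 ≤ a ≤ 0 and 0 ≤ b ≤ 5.
Every move lowers a or b (never raises either), so fill the grid row by row in increasing a, and left to right within a row: each cell's successors are then already labelled.
      b=0  b=1  b=2  b=3  b=4  b=5
a=0:    L    W    L    W    W    W
Cells with no legal move (terminal, hence L): (0,0).
The remaining L cells, each justified by listing all of its moves:
(0,2): only reaches (0,1)(W), which is W → L
Every other cell has at least one move into one of the L cells above, so it is W.
From (0,5), the L positions reachable in one move are: (0,0).

Move to (0,0).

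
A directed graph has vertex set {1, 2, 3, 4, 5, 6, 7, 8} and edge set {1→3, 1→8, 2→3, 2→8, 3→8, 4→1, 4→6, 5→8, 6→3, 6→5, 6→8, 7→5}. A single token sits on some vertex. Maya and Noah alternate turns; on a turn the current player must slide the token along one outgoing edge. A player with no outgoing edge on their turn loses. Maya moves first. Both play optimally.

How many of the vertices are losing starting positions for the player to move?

3

Label each position W (a win for the player to move) or L (a loss). A position with no legal move is L; any other position is W exactly when some move reaches an L, and L when every move reaches a W.
Every edge goes from a vertex to one that appears earlier in the order 8, 5, 7, 3, 2, 1, 6, 4, so processing vertices in that order labels each vertex after all of its successors.
8: no outgoing edge → L
5: W (go to 8, an L position)
7: L (sole option 5(W) is W)
3: W (go to 8, an L position)
2: W (go to 8, an L position)
1: W (go to 8, an L position)
6: W (go to 8, an L position)
4: L (options 6(W), 1(W) are all W)
The L vertices are 4, 7, 8; that is 3 in all.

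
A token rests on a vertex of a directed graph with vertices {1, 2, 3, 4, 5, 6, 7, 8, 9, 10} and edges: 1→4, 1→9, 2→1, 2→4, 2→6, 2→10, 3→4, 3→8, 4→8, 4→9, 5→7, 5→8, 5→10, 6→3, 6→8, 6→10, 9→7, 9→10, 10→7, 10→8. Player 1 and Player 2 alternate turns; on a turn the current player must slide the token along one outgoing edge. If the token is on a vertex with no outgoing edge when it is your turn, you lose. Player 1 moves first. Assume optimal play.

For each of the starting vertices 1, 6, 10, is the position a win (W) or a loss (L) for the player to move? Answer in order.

Compute win/loss labels from the base case upward. A position with no move is L. Any other position is W if it can reach an L in one move, else L.
Every edge goes from a vertex to one that appears earlier in the order 8, 7, 10, 5, 9, 4, 3, 6, 1, 2, so processing vertices in that order labels each vertex after all of its successors.
8: no outgoing edge → L
7: no outgoing edge → L
10: →7(L), so W
5: →7(L), so W
9: →7(L), so W
4: →8(L), so W
3: →8(L), so W
6: →8(L), so W
1: →4(W), 9(W) — all W, so L
2: →1(L), so W

1: L, 6: W, 10: W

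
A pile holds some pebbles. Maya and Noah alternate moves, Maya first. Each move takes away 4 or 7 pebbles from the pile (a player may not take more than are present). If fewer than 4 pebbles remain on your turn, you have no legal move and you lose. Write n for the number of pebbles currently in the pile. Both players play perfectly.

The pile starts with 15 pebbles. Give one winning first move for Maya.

Remove 4, leaving 11.

Classify positions by backward induction: terminal positions (no move available) are L. From any other position, the mover wins iff some move reaches an L.
n=0: no move → L
n=1: no move → L
n=2: no move → L
n=3: no move → L
n=4: →0(L), so W
n=5: →1(L), so W
n=6: →2(L), so W
n=7: →3(L), so W
n=8: →1(L), so W
n=9: →2(L), so W
n=10: →3(L), so W
n=11: →7(W), 4(W) — all W, so L
n=12: →8(W), 5(W) — all W, so L
n=13: →9(W), 6(W) — all W, so L
n=14: →10(W), 7(W) — all W, so L
n=15: →11(L), so W
From 15, the L positions reachable in one move are: 11.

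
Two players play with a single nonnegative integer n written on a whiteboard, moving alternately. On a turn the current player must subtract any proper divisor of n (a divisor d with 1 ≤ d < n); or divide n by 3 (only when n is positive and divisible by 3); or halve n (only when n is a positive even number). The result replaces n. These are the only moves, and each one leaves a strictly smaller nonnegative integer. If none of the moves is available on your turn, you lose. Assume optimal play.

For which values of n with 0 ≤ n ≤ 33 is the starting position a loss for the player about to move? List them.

0, 1, 4, 7, 9, 11, 13, 15, 17, 19, 23, 25, 28, 31

Compute win/loss labels from the base case upward. A position with no move is L. Any other position is W if it can reach an L in one move, else L.
n=0: no move → L
n=1: no move → L
n=2: can move to 1, which is L ⇒ W
n=3: can move to 1, which is L ⇒ W
n=4: moves to 2(W), 3(W); every one is W ⇒ L
n=5: can move to 4, which is L ⇒ W
n=6: can move to 4, which is L ⇒ W
n=7: the only move is to 6(W), a W ⇒ L
n=8: can move to 4, which is L ⇒ W
n=9: moves to 3(W), 6(W), 8(W); every one is W ⇒ L
n=10: can move to 9, which is L ⇒ W
n=11: the only move is to 10(W), a W ⇒ L
n=12: can move to 4, which is L ⇒ W
n=13: the only move is to 12(W), a W ⇒ L
n=14: can move to 7, which is L ⇒ W
n=15: moves to 5(W), 10(W), 12(W), 14(W); every one is W ⇒ L
n=16: can move to 15, which is L ⇒ W
n=17: the only move is to 16(W), a W ⇒ L
n=18: can move to 9, which is L ⇒ W
n=19: the only move is to 18(W), a W ⇒ L
n=20: can move to 15, which is L ⇒ W
n=21: can move to 7, which is L ⇒ W
n=22: can move to 11, which is L ⇒ W
n=23: the only move is to 22(W), a W ⇒ L
n=24: can move to 23, which is L ⇒ W
n=25: moves to 20(W), 24(W); every one is W ⇒ L
n=26: can move to 13, which is L ⇒ W
n=27: can move to 9, which is L ⇒ W
n=28: moves to 14(W), 21(W), 24(W), 26(W), 27(W); every one is W ⇒ L
n=29: can move to 28, which is L ⇒ W
n=30: can move to 15, which is L ⇒ W
n=31: the only move is to 30(W), a W ⇒ L
n=32: can move to 28, which is L ⇒ W
n=33: can move to 11, which is L ⇒ W
Reading off the rows marked L gives the requested list; there are 14 such values of n.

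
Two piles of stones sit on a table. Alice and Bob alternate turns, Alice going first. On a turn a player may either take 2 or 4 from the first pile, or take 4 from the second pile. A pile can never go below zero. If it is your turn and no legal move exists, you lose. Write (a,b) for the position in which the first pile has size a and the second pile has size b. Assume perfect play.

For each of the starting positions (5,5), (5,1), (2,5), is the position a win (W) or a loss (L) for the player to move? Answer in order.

Label each position W (a win for the player to move) or L (a loss). A position with no legal move is L; any other position is W exactly when some move reaches an L, and L when every move reaches a W.
No move ever increases a pile, so every position that can arise here has a ≤ 5 and b ≤ 5; it is enough to label the cells with 0 ≤ a ≤ 5 and 0 ≤ b ≤ 5.
Every move lowers a or b (never raises either), so fill the grid row by row in increasing a, and left to right within a row: each cell's successors are then already labelled.
      b=0  b=1  b=2  b=3  b=4  b=5
a=0:    L    L    L    L    W    W
a=1:    L    L    L    L    W    W
a=2:    W    W    W    W    L    L
a=3:    W    W    W    W    L    L
a=4:    W    W    W    W    W    W
a=5:    W    W    W    W    W    W
Cells with no legal move (terminal, hence L): (0,0), (0,1), (0,2), (0,3), (1,0), (1,1), (1,2), (1,3).
The remaining L cells, each justified by listing all of its moves:
(2,4): L (options (0,4)(W), (2,0)(W) are all W)
(2,5): L (options (0,5)(W), (2,1)(W) are all W)
(3,4): L (options (1,4)(W), (3,0)(W) are all W)
(3,5): L (options (1,5)(W), (3,1)(W) are all W)
Every other cell has at least one move into one of the L cells above, so it is W.
(5,5): the move to (3,5) reaches an L cell, so W
(5,1): the move to (1,1) reaches an L cell, so W
(2,5): one of the L cells justified above, so L

(5,5): W, (5,1): W, (2,5): L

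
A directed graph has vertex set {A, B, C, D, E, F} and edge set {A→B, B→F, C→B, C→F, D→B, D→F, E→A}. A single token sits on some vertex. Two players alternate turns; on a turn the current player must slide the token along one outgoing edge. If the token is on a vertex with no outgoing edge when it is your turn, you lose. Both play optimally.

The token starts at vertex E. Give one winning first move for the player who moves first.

Positions with no move are L. A position that does have a move is losing for the player to move precisely when every available move leads to a winning position for the opponent. Fill in the labels:
Every edge goes from a vertex to one that appears earlier in the order F, B, A, E, D, C, so processing vertices in that order labels each vertex after all of its successors.
F: no outgoing edge → L
B: →F(L), so W
A: →B(W) only, which is W, so L
E: →A(L), so W
D: →F(L), so W
C: →F(L), so W
From E, the L positions reachable in one move are: A.

Move to A.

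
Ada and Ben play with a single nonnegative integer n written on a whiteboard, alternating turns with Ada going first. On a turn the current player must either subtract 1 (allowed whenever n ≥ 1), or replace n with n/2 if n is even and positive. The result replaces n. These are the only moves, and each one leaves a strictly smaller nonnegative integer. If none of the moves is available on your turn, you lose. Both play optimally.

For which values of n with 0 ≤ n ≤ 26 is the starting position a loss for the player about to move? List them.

0, 2, 5, 7, 9, 11, 13, 15, 17, 19, 21, 23, 25

Label each position W (a win for the player to move) or L (a loss). A position with no legal move is L; any other position is W exactly when some move reaches an L, and L when every move reaches a W.
n=0: no move → L
n=1: →0(L), so W
n=2: →1(W) only, which is W, so L
n=3: →2(L), so W
n=4: →2(L), so W
n=5: →4(W) only, which is W, so L
n=6: →5(L), so W
n=7: →6(W) only, which is W, so L
n=8: →7(L), so W
n=9: →8(W) only, which is W, so L
n=10: →5(L), so W
n=11: →10(W) only, which is W, so L
n=12: →11(L), so W
n=13: →12(W) only, which is W, so L
n=14: →7(L), so W
n=15: →14(W) only, which is W, so L
n=16: →15(L), so W
n=17: →16(W) only, which is W, so L
n=18: →9(L), so W
n=19: →18(W) only, which is W, so L
n=20: →19(L), so W
n=21: →20(W) only, which is W, so L
n=22: →11(L), so W
n=23: →22(W) only, which is W, so L
n=24: →23(L), so W
n=25: →24(W) only, which is W, so L
n=26: →13(L), so W
The losing starting values of n are exactly the entries labelled L in this table (13 of them).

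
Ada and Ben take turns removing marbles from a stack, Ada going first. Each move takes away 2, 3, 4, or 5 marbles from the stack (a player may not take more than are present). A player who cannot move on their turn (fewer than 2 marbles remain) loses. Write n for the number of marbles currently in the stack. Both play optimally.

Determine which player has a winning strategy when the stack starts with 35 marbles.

Build the W/L table. Terminal = L. A non-terminal position is W if it has a move to some L; otherwise it is L.
n=0: no move → L
n=1: no move → L
n=2: W (go to 0, an L position)
n=3: W (go to 1, an L position)
n=4: W (go to 1, an L position)
n=5: W (go to 1, an L position)
n=6: W (go to 1, an L position)
n=7: L (options 5(W), 4(W), 3(W), 2(W) are all W)
n=8: L (options 6(W), 5(W), 4(W), 3(W) are all W)
n=9: W (go to 7, an L position)
n=10: W (go to 8, an L position)
n=11: W (go to 8, an L position)
n=12: W (go to 8, an L position)
n=13: W (go to 8, an L position)
n=14: L (options 12(W), 11(W), 10(W), 9(W) are all W)
n=15: L (options 13(W), 12(W), 11(W), 10(W) are all W)
n=16: W (go to 14, an L position)
n=17: W (go to 15, an L position)
n=18: W (go to 15, an L position)
n=19: W (go to 15, an L position)
n=20: W (go to 15, an L position)
n=21: L (options 19(W), 18(W), 17(W), 16(W) are all W)
n=22: L (options 20(W), 19(W), 18(W), 17(W) are all W)
n=23: W (go to 21, an L position)
n=24: W (go to 22, an L position)
n=25: W (go to 22, an L position)
n=26: W (go to 22, an L position)
n=27: W (go to 22, an L position)
n=28: L (options 26(W), 25(W), 24(W), 23(W) are all W)
n=29: L (options 27(W), 26(W), 25(W), 24(W) are all W)
n=30: W (go to 28, an L position)
n=31: W (go to 29, an L position)
n=32: W (go to 29, an L position)
n=33: W (go to 29, an L position)
n=34: W (go to 29, an L position)
n=35: L (options 33(W), 32(W), 31(W), 30(W) are all W)
The starting position 35 is L: whatever Ada does, the opponent receives a W position.

Ben wins.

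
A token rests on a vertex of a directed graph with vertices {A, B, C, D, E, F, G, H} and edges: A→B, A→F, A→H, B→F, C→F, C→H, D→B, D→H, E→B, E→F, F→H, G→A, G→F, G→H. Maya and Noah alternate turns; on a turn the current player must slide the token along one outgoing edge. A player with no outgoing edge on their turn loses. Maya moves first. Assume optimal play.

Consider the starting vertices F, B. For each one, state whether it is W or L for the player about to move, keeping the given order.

F: W, B: L

Use the standard recursion: the mover loses at a terminal position; elsewhere, the mover wins exactly when some move hands the opponent an L position.
Every edge goes from a vertex to one that appears earlier in the order H, F, C, B, A, D, E, G, so processing vertices in that order labels each vertex after all of its successors.
H: no outgoing edge → L
F: can move to H, which is L ⇒ W
C: can move to H, which is L ⇒ W
B: the only move is to F(W), a W ⇒ L
A: can move to B, which is L ⇒ W
D: can move to B, which is L ⇒ W
E: can move to B, which is L ⇒ W
G: can move to H, which is L ⇒ W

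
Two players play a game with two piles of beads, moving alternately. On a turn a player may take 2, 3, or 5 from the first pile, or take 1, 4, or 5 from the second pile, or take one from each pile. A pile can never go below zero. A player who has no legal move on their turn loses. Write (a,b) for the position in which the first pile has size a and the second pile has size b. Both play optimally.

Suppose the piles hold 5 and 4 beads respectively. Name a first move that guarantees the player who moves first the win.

Work bottom-up. With no move the player to move loses. Otherwise the position is W if at least one move leads to an L position for the opponent, and L if every move leads to a W.
No move ever increases a pile, so every position that can arise here has a ≤ 5 and b ≤ 4; it is enough to label the cells with 0 ≤ a ≤ 5 and 0 ≤ b ≤ 4.
Every move lowers a or b (never raises either), so fill the grid row by row in increasing a, and left to right within a row: each cell's successors are then already labelled.
      b=0  b=1  b=2  b=3  b=4
a=0:    L    W    L    W    W
a=1:    L    W    L    W    W
a=2:    W    W    W    W    L
a=3:    W    L    W    L    W
a=4:    W    L    W    L    W
a=5:    W    W    W    W    W
Cells with no legal move (terminal, hence L): (0,0), (1,0).
The remaining L cells, each justified by listing all of its moves:
(0,2): L (sole option (0,1)(W) is W)
(1,2): L (options (1,1)(W), (0,1)(W) are all W)
(2,4): L (options (0,4)(W), (2,3)(W), (2,0)(W), (1,3)(W) are all W)
(3,1): L (options (1,1)(W), (0,1)(W), (3,0)(W), (2,0)(W) are all W)
(3,3): L (options (1,3)(W), (0,3)(W), (3,2)(W), (2,2)(W) are all W)
(4,1): L (options (2,1)(W), (1,1)(W), (4,0)(W), (3,0)(W) are all W)
(4,3): L (options (2,3)(W), (1,3)(W), (4,2)(W), (3,2)(W) are all W)
Every other cell has at least one move into one of the L cells above, so it is W.
From (5,4), the L positions reachable in one move are: (2,4), (4,3). Any move reaching one of these is winning.

Move to (2,4).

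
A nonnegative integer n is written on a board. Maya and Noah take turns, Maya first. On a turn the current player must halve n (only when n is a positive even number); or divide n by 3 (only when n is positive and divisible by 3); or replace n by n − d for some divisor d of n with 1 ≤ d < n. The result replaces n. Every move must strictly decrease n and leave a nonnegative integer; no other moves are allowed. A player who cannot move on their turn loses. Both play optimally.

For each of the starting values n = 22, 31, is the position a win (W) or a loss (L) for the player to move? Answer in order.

22: W, 31: L

Use the standard recursion: the mover loses at a terminal position; elsewhere, the mover wins exactly when some move hands the opponent an L position.
n=0: no move → L
n=1: no move → L
n=2: reaches L-position 1 → W
n=3: reaches L-position 1 → W
n=4: only reaches 2(W), 3(W), all W → L
n=5: reaches L-position 4 → W
n=6: reaches L-position 4 → W
n=7: only reaches 6(W), which is W → L
n=8: reaches L-position 4 → W
n=9: only reaches 3(W), 6(W), 8(W), all W → L
n=10: reaches L-position 9 → W
n=11: only reaches 10(W), which is W → L
n=12: reaches L-position 4 → W
n=13: only reaches 12(W), which is W → L
n=14: reaches L-position 7 → W
n=15: only reaches 5(W), 10(W), 12(W), 14(W), all W → L
n=16: reaches L-position 15 → W
n=17: only reaches 16(W), which is W → L
n=18: reaches L-position 9 → W
n=19: only reaches 18(W), which is W → L
n=20: reaches L-position 15 → W
n=21: reaches L-position 7 → W
n=22: reaches L-position 11 → W
n=23: only reaches 22(W), which is W → L
n=24: reaches L-position 23 → W
n=25: only reaches 20(W), 24(W), all W → L
n=26: reaches L-position 13 → W
n=27: reaches L-position 9 → W
n=28: only reaches 14(W), 21(W), 24(W), 26(W), 27(W), all W → L
n=29: reaches L-position 28 → W
n=30: reaches L-position 15 → W
n=31: only reaches 30(W), which is W → L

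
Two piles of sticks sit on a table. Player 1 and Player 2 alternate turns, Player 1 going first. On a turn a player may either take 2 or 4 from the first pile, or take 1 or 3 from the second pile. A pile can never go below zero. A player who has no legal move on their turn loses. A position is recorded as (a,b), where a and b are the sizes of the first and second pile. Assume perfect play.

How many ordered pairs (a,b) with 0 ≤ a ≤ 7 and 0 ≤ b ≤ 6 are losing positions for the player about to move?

22

Positions with no move are L. A position that does have a move is losing for the player to move precisely when every available move leads to a winning position for the opponent. Fill in the labels:
Every move lowers a or b (never raises either), so fill the grid row by row in increasing a, and left to right within a row: each cell's successors are then already labelled.
      b=0  b=1  b=2  b=3  b=4  b=5  b=6
a=0:    L    W    L    W    L    W    L
a=1:    L    W    L    W    L    W    L
a=2:    W    L    W    L    W    L    W
a=3:    W    L    W    L    W    L    W
a=4:    W    W    W    W    W    W    W
a=5:    W    W    W    W    W    W    W
a=6:    L    W    L    W    L    W    L
a=7:    L    W    L    W    L    W    L
Cells with no legal move (terminal, hence L): (0,0), (1,0).
The remaining L cells, each justified by listing all of its moves:
(0,2): only reaches (0,1)(W), which is W → L
(0,4): only reaches (0,3)(W), (0,1)(W), all W → L
(0,6): only reaches (0,5)(W), (0,3)(W), all W → L
(1,2): only reaches (1,1)(W), which is W → L
(1,4): only reaches (1,3)(W), (1,1)(W), all W → L
(1,6): only reaches (1,5)(W), (1,3)(W), all W → L
(2,1): only reaches (0,1)(W), (2,0)(W), all W → L
(2,3): only reaches (0,3)(W), (2,2)(W), (2,0)(W), all W → L
(2,5): only reaches (0,5)(W), (2,4)(W), (2,2)(W), all W → L
(3,1): only reaches (1,1)(W), (3,0)(W), all W → L
(3,3): only reaches (1,3)(W), (3,2)(W), (3,0)(W), all W → L
(3,5): only reaches (1,5)(W), (3,4)(W), (3,2)(W), all W → L
(6,0): only reaches (4,0)(W), (2,0)(W), all W → L
(6,2): only reaches (4,2)(W), (2,2)(W), (6,1)(W), all W → L
(6,4): only reaches (4,4)(W), (2,4)(W), (6,3)(W), (6,1)(W), all W → L
(6,6): only reaches (4,6)(W), (2,6)(W), (6,5)(W), (6,3)(W), all W → L
(7,0): only reaches (5,0)(W), (3,0)(W), all W → L
(7,2): only reaches (5,2)(W), (3,2)(W), (7,1)(W), all W → L
(7,4): only reaches (5,4)(W), (3,4)(W), (7,3)(W), (7,1)(W), all W → L
(7,6): only reaches (5,6)(W), (3,6)(W), (7,5)(W), (7,3)(W), all W → L
Every other cell has at least one move into one of the L cells above, so it is W.
L cells per row: a=0: 4, a=1: 4, a=2: 3, a=3: 3, a=4: 0, a=5: 0, a=6: 4, a=7: 4; total 22.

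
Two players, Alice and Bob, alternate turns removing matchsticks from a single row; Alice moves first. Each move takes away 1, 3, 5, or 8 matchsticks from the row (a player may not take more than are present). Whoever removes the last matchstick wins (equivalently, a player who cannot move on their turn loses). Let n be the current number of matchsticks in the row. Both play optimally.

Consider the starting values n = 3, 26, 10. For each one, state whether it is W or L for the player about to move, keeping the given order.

Compute win/loss labels from the base case upward. A position with no move is L. Any other position is W if it can reach an L in one move, else L.
n=0: no move → L
n=1: →0(L), so W
n=2: →1(W) only, which is W, so L
n=3: →2(L), so W
n=4: →3(W), 1(W) — all W, so L
n=5: →4(L), so W
n=6: →5(W), 3(W), 1(W) — all W, so L
n=7: →6(L), so W
n=8: →0(L), so W
n=9: →6(L), so W
n=10: →2(L), so W
n=11: →6(L), so W
n=12: →4(L), so W
n=13: →12(W), 10(W), 8(W), 5(W) — all W, so L
n=14: →13(L), so W
n=15: →14(W), 12(W), 10(W), 7(W) — all W, so L
n=16: →15(L), so W
n=17: →16(W), 14(W), 12(W), 9(W) — all W, so L
n=18: →17(L), so W
n=19: →18(W), 16(W), 14(W), 11(W) — all W, so L
n=20: →19(L), so W
n=21: →13(L), so W
n=22: →19(L), so W
n=23: →15(L), so W
n=24: →19(L), so W
n=25: →17(L), so W
n=26: →25(W), 23(W), 21(W), 18(W) — all W, so L

3: W, 26: L, 10: W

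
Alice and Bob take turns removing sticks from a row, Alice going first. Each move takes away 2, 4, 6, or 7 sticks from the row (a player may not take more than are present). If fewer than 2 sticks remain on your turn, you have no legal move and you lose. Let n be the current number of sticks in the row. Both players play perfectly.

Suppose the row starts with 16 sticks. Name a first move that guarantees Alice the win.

Positions with no move are L. A position that does have a move is losing for the player to move precisely when every available move leads to a winning position for the opponent. Fill in the labels:
n=0: no move → L
n=1: no move → L
n=2: →0(L), so W
n=3: →1(L), so W
n=4: →0(L), so W
n=5: →1(L), so W
n=6: →0(L), so W
n=7: →1(L), so W
n=8: →1(L), so W
n=9: →7(W), 5(W), 3(W), 2(W) — all W, so L
n=10: →8(W), 6(W), 4(W), 3(W) — all W, so L
n=11: →9(L), so W
n=12: →10(L), so W
n=13: →9(L), so W
n=14: →10(L), so W
n=15: →9(L), so W
n=16: →10(L), so W
From 16, the L positions reachable in one move are: 10, 9. Any move reaching one of these is winning.

Remove 6, leaving 10.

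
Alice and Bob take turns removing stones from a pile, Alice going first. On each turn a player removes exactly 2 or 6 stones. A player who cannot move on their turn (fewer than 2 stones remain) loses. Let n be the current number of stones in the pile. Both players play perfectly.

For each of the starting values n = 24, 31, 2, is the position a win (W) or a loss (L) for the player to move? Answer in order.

Classify positions by backward induction: terminal positions (no move available) are L. From any other position, the mover wins iff some move reaches an L.
n=0: no move → L
n=1: no move → L
n=2: can move to 0, which is L ⇒ W
n=3: can move to 1, which is L ⇒ W
n=4: the only move is to 2(W), a W ⇒ L
n=5: the only move is to 3(W), a W ⇒ L
n=6: can move to 4, which is L ⇒ W
n=7: can move to 5, which is L ⇒ W
n=8: moves to 6(W), 2(W); every one is W ⇒ L
n=9: moves to 7(W), 3(W); every one is W ⇒ L
n=10: can move to 8, which is L ⇒ W
n=11: can move to 9, which is L ⇒ W
n=12: moves to 10(W), 6(W); every one is W ⇒ L
n=13: moves to 11(W), 7(W); every one is W ⇒ L
n=14: can move to 12, which is L ⇒ W
n=15: can move to 13, which is L ⇒ W
n=16: moves to 14(W), 10(W); every one is W ⇒ L
n=17: moves to 15(W), 11(W); every one is W ⇒ L
n=18: can move to 16, which is L ⇒ W
n=19: can move to 17, which is L ⇒ W
n=20: moves to 18(W), 14(W); every one is W ⇒ L
n=21: moves to 19(W), 15(W); every one is W ⇒ L
n=22: can move to 20, which is L ⇒ W
n=23: can move to 21, which is L ⇒ W
n=24: moves to 22(W), 18(W); every one is W ⇒ L
n=25: moves to 23(W), 19(W); every one is W ⇒ L
n=26: can move to 24, which is L ⇒ W
n=27: can move to 25, which is L ⇒ W
n=28: moves to 26(W), 22(W); every one is W ⇒ L
n=29: moves to 27(W), 23(W); every one is W ⇒ L
n=30: can move to 28, which is L ⇒ W
n=31: can move to 29, which is L ⇒ W

24: L, 31: W, 2: W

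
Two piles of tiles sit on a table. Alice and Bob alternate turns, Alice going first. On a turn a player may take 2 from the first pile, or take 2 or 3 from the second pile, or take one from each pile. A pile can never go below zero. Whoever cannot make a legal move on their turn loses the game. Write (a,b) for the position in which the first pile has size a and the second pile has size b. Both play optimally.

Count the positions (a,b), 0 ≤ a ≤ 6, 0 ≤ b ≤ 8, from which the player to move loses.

26

Compute win/loss labels from the base case upward. A position with no move is L. Any other position is W if it can reach an L in one move, else L.
Every move lowers a or b (never raises either), so fill the grid row by row in increasing a, and left to right within a row: each cell's successors are then already labelled.
      b=0  b=1  b=2  b=3  b=4  b=5  b=6  b=7  b=8
a=0:    L    L    W    W    W    L    L    W    W
a=1:    L    W    W    W    L    L    W    W    W
a=2:    W    W    L    L    W    W    W    L    L
a=3:    W    L    L    W    W    W    L    L    W
a=4:    L    L    W    W    W    L    L    W    W
a=5:    L    W    W    W    L    L    W    W    W
a=6:    W    W    L    L    W    W    W    L    L
Cells with no legal move (terminal, hence L): (0,0), (0,1), (1,0).
The remaining L cells, each justified by listing all of its moves:
(0,5): L (options (0,3)(W), (0,2)(W) are all W)
(0,6): L (options (0,4)(W), (0,3)(W) are all W)
(1,4): L (options (1,2)(W), (1,1)(W), (0,3)(W) are all W)
(1,5): L (options (1,3)(W), (1,2)(W), (0,4)(W) are all W)
(2,2): L (options (0,2)(W), (2,0)(W), (1,1)(W) are all W)
(2,3): L (options (0,3)(W), (2,1)(W), (2,0)(W), (1,2)(W) are all W)
(2,7): L (options (0,7)(W), (2,5)(W), (2,4)(W), (1,6)(W) are all W)
(2,8): L (options (0,8)(W), (2,6)(W), (2,5)(W), (1,7)(W) are all W)
(3,1): L (options (1,1)(W), (2,0)(W) are all W)
(3,2): L (options (1,2)(W), (3,0)(W), (2,1)(W) are all W)
(3,6): L (options (1,6)(W), (3,4)(W), (3,3)(W), (2,5)(W) are all W)
(3,7): L (options (1,7)(W), (3,5)(W), (3,4)(W), (2,6)(W) are all W)
(4,0): L (sole option (2,0)(W) is W)
(4,1): L (options (2,1)(W), (3,0)(W) are all W)
(4,5): L (options (2,5)(W), (4,3)(W), (4,2)(W), (3,4)(W) are all W)
(4,6): L (options (2,6)(W), (4,4)(W), (4,3)(W), (3,5)(W) are all W)
(5,0): L (sole option (3,0)(W) is W)
(5,4): L (options (3,4)(W), (5,2)(W), (5,1)(W), (4,3)(W) are all W)
(5,5): L (options (3,5)(W), (5,3)(W), (5,2)(W), (4,4)(W) are all W)
(6,2): L (options (4,2)(W), (6,0)(W), (5,1)(W) are all W)
(6,3): L (options (4,3)(W), (6,1)(W), (6,0)(W), (5,2)(W) are all W)
(6,7): L (options (4,7)(W), (6,5)(W), (6,4)(W), (5,6)(W) are all W)
(6,8): L (options (4,8)(W), (6,6)(W), (6,5)(W), (5,7)(W) are all W)
Every other cell has at least one move into one of the L cells above, so it is W.
L cells per row: a=0: 4, a=1: 3, a=2: 4, a=3: 4, a=4: 4, a=5: 3, a=6: 4; total 26.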